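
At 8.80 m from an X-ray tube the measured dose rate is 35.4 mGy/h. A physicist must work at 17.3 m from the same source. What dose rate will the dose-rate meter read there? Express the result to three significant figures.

By the inverse-square law, scaling from 8.80 m to 17.3 m:
35.4 × (8.80/17.3)² = 35.4 × 0.2587 = 9.158 mGy/h.

9.16 mGy/h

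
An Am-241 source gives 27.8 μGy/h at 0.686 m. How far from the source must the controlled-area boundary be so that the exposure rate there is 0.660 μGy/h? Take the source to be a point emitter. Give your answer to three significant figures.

4.45 m

Using I₁d₁² = I₂d₂², d₂ = d₁·√(I₁/I₂).
I₁/I₂ = 27.8/0.660 = 42.12, so d₂ = 0.686 × √42.12 = 4.452 m.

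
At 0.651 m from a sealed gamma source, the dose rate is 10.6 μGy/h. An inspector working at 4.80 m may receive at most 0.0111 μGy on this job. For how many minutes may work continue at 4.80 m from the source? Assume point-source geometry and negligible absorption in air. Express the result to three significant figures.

3.42 min

Applying the 1/r² law, rate at 4.80 m:
10.6 × (0.651/4.80)² = 10.6 × 0.01839 = 0.1949 μGy/h.
Stay time = 0.0111 μGy ÷ 0.1949 μGy/h = 0.05695 h = 3.417 min.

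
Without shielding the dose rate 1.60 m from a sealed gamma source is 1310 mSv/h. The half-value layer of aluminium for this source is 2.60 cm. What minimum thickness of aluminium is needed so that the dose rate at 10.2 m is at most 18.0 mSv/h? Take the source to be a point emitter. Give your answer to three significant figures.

2.19 cm

At 10.2 m, distance alone gives (1.60/10.2)² = 0.02461, so 1310 × 0.02461 = 32.24 mSv/h.
Further attenuation needed: 32.24/18.0 = 1.791.
n = log₂(1.791) = 0.8408 half-value layers.
Thickness = 0.8408 × 2.60 cm = 2.186 cm.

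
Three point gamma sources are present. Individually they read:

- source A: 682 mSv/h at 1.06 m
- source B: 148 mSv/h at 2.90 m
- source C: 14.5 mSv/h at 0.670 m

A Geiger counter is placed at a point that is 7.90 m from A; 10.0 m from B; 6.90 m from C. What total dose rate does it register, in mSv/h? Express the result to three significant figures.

24.9 mSv/h

By superposition, sum each source's inverse-square contribution:
A: 682 × (1.06/7.90)² = 12.28 mSv/h
B: 148 × (2.90/10.0)² = 12.45 mSv/h
C: 14.5 × (0.670/6.90)² = 0.1367 mSv/h
Total = 12.28 + 12.45 + 0.1367 = 24.87 mSv/h.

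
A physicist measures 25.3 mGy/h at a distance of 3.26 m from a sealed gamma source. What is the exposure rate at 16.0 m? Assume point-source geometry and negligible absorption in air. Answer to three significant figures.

1.05 mGy/h

Since intensity falls as 1/r², the rate at 16.0 m is
(3.26/16.0)² = 0.04151, so 25.3 × 0.04151 = 1.050 mGy/h.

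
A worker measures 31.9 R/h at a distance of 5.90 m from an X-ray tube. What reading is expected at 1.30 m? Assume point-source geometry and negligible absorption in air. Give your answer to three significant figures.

Intensity scales as (d₁/d₂)², so the rate at 1.30 m is
31.9 × (5.90/1.30)² = 31.9 × 20.60 = 657.1 R/h.

657 R/h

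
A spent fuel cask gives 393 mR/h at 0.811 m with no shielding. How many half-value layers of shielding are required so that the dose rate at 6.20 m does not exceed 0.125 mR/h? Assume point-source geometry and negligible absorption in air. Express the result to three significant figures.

5.75 half-value layers

At 6.20 m, distance alone gives (0.811/6.20)² = 0.01711, so 393 × 0.01711 = 6.724 mR/h.
Further attenuation needed: 6.724/0.125 = 53.79.
n = log₂(53.79) = 5.749 half-value layers.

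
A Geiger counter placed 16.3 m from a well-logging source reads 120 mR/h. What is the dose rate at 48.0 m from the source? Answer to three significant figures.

By the inverse-square law, scaling from 16.3 m to 48.0 m:
(16.3/48.0)² = 0.1153, so 120 × 0.1153 = 13.84 mR/h.

13.8 mR/h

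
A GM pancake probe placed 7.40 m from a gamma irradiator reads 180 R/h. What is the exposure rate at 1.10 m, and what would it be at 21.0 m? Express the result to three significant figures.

By the inverse-square law,
At 1.10 m: 180 × (7.40/1.10)² = 180 × 45.26 = 8147 R/h
At 21.0 m: 8147 × (1.10/21.0)² = 8147 × 0.002744 = 22.36 R/h.

8150 R/h; 22.4 R/h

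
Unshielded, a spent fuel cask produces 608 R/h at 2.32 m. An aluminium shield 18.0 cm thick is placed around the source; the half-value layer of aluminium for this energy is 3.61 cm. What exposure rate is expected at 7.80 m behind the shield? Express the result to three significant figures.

1.70 R/h

Distance alone: (2.32/7.80)² = 0.08847, so 608 × 0.08847 = 53.79 R/h.
Shield: 18.0/3.61 = 4.986 half-value layers → attenuation 2^(−4.986) = 0.03155.
Combined: 53.79 × 0.03155 = 1.697 R/h.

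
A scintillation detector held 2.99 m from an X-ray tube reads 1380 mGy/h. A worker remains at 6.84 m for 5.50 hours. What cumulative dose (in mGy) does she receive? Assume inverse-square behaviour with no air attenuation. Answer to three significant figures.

1450 mGy

By the inverse-square law, rate at 6.84 m:
(2.99/6.84)² = 0.1911, so 1380 × 0.1911 = 263.7 mGy/h.
Dose = rate × time = 263.7 mGy/h × 5.500 h = 1450 mGy.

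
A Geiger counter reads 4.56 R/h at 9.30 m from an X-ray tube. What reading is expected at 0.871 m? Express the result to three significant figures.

520 R/h

Since intensity falls as 1/r², the rate at 0.871 m is
4.56 × (9.30/0.871)² = 4.56 × 114.0 = 519.8 R/h.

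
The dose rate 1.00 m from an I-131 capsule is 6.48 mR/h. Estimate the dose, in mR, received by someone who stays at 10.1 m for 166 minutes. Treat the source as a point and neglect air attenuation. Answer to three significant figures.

Intensity scales as (d₁/d₂)², so rate at 10.1 m:
6.48 × (1.00/10.1)² = 6.48 × 0.009803 = 0.06352 mR/h.
Dose = rate × time = 0.06352 mR/h × 2.767 h = 0.1758 mR.

0.176 mR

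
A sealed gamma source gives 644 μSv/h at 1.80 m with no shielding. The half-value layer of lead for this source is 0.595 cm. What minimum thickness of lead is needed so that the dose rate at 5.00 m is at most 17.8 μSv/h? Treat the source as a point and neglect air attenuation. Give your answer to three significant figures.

At 5.00 m, distance alone gives 644 × (1.80/5.00)² = 644 × 0.1296 = 83.46 μSv/h.
Further attenuation needed: 83.46/17.8 = 4.689.
n = log₂(4.689) = 2.229 half-value layers.
Thickness = 2.229 × 0.595 cm = 1.326 cm.

1.33 cm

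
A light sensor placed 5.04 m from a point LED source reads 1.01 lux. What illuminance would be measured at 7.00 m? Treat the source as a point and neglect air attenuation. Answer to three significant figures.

Applying the 1/r² law, scaling from 5.04 m to 7.00 m:
(5.04/7.00)² = 0.5184, so 1.01 × 0.5184 = 0.5236 lux.

0.524 lux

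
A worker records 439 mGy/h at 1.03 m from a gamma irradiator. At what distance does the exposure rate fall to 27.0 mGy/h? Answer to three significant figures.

4.15 m

By the inverse-square law, d₂ = d₁·√(I₁/I₂).
I₁/I₂ = 439/27.0 = 16.26, so d₂ = 1.03 × √16.26 = 4.153 m.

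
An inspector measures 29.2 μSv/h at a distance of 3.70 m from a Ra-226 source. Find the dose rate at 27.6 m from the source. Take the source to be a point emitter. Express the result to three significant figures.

0.525 μSv/h

Using I₁d₁² = I₂d₂², the rate at 27.6 m is
29.2 × (3.70/27.6)² = 29.2 × 0.01797 = 0.5247 μSv/h.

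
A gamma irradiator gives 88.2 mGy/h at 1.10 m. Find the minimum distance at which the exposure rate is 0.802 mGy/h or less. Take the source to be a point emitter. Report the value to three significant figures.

Applying the 1/r² law, d₂ = d₁·√(I₁/I₂).
I₁/I₂ = 88.2/0.802 = 110.0, so d₂ = 1.10 × √110.0 = 11.54 m.

11.5 m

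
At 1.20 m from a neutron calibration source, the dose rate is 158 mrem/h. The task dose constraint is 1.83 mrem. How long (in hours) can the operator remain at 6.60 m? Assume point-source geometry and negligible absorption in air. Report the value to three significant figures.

Using I₁d₁² = I₂d₂², rate at 6.60 m:
(1.20/6.60)² = 0.03306, so 158 × 0.03306 = 5.223 mrem/h.
Stay time = 1.83 mrem ÷ 5.223 mrem/h = 0.3504 h.

0.350 h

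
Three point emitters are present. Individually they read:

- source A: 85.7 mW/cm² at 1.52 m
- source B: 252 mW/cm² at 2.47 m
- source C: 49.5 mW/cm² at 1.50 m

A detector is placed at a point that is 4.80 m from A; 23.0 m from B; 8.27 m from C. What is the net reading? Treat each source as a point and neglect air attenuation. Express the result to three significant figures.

By superposition, sum each source's inverse-square contribution:
A: 85.7 × (1.52/4.80)² = 8.594 mW/cm²
B: 252 × (2.47/23.0)² = 2.906 mW/cm²
C: 49.5 × (1.50/8.27)² = 1.628 mW/cm²
Total = 8.594 + 2.906 + 1.628 = 13.13 mW/cm².

13.1 mW/cm²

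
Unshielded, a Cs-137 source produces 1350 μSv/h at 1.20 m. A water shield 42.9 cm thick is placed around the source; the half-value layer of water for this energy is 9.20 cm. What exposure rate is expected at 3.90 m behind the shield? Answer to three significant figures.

5.04 μSv/h

Distance alone: (1.20/3.90)² = 0.09467, so 1350 × 0.09467 = 127.8 μSv/h.
Shield: 42.9/9.20 = 4.663 half-value layers → attenuation 2^(−4.663) = 0.03947.
Combined: 127.8 × 0.03947 = 5.044 μSv/h.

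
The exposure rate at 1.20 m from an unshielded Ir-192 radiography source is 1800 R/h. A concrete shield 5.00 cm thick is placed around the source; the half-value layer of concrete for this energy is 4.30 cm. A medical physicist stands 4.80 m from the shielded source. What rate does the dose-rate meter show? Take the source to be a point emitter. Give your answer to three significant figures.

50.2 R/h

Distance alone: 1800 × (1.20/4.80)² = 1800 × 0.06250 = 112.5 R/h.
Shield: 5.00/4.30 = 1.163 half-value layers → attenuation 2^(−1.163) = 0.4466.
Combined: 112.5 × 0.4466 = 50.24 R/h.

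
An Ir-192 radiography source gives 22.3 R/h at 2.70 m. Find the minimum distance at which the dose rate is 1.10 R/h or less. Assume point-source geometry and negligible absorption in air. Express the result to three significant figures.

Using I₁d₁² = I₂d₂², d₂ = d₁·√(I₁/I₂).
I₁/I₂ = 22.3/1.10 = 20.27, so d₂ = 2.70 × √20.27 = 12.16 m.

12.2 m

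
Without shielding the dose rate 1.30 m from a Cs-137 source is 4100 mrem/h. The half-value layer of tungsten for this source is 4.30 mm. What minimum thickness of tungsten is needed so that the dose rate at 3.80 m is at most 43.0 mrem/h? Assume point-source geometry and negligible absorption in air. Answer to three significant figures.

At 3.80 m, distance alone gives (1.30/3.80)² = 0.1170, so 4100 × 0.1170 = 479.7 mrem/h.
Further attenuation needed: 479.7/43.0 = 11.16.
n = log₂(11.16) = 3.480 half-value layers.
Thickness = 3.480 × 4.30 mm = 14.96 mm.

15.0 mm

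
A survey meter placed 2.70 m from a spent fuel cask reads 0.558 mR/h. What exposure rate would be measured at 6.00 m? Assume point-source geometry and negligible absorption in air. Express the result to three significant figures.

By the inverse-square law, scaling from 2.70 m to 6.00 m:
(2.70/6.00)² = 0.2025, so 0.558 × 0.2025 = 0.1130 mR/h.

0.113 mR/h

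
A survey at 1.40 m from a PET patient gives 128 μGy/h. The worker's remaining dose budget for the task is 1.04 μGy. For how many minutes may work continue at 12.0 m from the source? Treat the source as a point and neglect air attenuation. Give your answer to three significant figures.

35.8 min

Since intensity falls as 1/r², rate at 12.0 m:
128 × (1.40/12.0)² = 128 × 0.01361 = 1.742 μGy/h.
Stay time = 1.04 μGy ÷ 1.742 μGy/h = 0.5970 h = 35.82 min.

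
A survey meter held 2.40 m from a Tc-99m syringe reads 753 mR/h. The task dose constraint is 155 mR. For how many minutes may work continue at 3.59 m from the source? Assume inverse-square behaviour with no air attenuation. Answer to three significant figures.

Intensity scales as (d₁/d₂)², so rate at 3.59 m:
753 × (2.40/3.59)² = 753 × 0.4469 = 336.5 mR/h.
Stay time = 155 mR ÷ 336.5 mR/h = 0.4606 h = 27.64 min.

27.6 min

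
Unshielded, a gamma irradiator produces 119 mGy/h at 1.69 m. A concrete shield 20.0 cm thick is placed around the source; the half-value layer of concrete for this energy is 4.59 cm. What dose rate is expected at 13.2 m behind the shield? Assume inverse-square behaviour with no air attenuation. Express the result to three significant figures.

0.0952 mGy/h

Distance alone: 119 × (1.69/13.2)² = 119 × 0.01639 = 1.950 mGy/h.
Shield: 20.0/4.59 = 4.357 half-value layers → attenuation 2^(−4.357) = 0.04880.
Combined: 1.950 × 0.04880 = 0.09516 mGy/h.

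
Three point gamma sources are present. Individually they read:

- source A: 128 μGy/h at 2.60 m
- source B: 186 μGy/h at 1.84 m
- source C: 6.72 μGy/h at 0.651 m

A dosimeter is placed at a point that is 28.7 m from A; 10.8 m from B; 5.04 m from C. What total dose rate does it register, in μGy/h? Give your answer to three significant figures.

6.56 μGy/h

Each source contributes Iᵢ·(dᵢ/rᵢ)²; contributions add.
A: 128 × (2.60/28.7)² = 1.050 μGy/h
B: 186 × (1.84/10.8)² = 5.399 μGy/h
C: 6.72 × (0.651/5.04)² = 0.1121 μGy/h
Total = 1.050 + 5.399 + 0.1121 = 6.561 μGy/h.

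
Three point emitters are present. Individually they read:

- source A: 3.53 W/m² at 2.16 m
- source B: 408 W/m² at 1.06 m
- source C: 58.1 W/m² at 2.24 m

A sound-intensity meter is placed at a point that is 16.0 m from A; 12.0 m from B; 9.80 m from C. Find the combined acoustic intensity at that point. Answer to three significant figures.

6.28 W/m²

By superposition, sum each source's inverse-square contribution:
A: 3.53 × (2.16/16.0)² = 0.06433 W/m²
B: 408 × (1.06/12.0)² = 3.184 W/m²
C: 58.1 × (2.24/9.80)² = 3.035 W/m²
Total = 0.06433 + 3.184 + 3.035 = 6.283 W/m².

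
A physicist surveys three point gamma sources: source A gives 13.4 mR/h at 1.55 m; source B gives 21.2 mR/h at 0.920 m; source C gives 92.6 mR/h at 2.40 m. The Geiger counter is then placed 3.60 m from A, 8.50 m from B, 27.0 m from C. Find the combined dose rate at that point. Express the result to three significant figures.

3.46 mR/h

By superposition, sum each source's inverse-square contribution:
A: 13.4 × (1.55/3.60)² = 2.484 mR/h
B: 21.2 × (0.920/8.50)² = 0.2484 mR/h
C: 92.6 × (2.40/27.0)² = 0.7317 mR/h
Total = 2.484 + 0.2484 + 0.7317 = 3.464 mR/h.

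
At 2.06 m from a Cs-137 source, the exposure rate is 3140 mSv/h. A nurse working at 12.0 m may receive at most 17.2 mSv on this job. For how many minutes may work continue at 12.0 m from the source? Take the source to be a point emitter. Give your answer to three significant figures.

By the inverse-square law, rate at 12.0 m:
(2.06/12.0)² = 0.02947, so 3140 × 0.02947 = 92.54 mSv/h.
Stay time = 17.2 mSv ÷ 92.54 mSv/h = 0.1859 h = 11.15 min.

11.2 min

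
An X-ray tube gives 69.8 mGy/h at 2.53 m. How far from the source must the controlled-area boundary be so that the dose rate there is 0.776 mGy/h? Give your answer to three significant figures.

Applying the 1/r² law, d₂ = d₁·√(I₁/I₂).
I₁/I₂ = 69.8/0.776 = 89.95, so d₂ = 2.53 × √89.95 = 24.00 m.

24.0 m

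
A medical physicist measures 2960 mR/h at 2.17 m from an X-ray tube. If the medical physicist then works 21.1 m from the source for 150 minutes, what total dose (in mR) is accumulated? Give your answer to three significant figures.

78.3 mR

Using I₁d₁² = I₂d₂², rate at 21.1 m:
2960 × (2.17/21.1)² = 2960 × 0.01058 = 31.32 mR/h.
Dose = rate × time = 31.32 mR/h × 2.500 h = 78.30 mR.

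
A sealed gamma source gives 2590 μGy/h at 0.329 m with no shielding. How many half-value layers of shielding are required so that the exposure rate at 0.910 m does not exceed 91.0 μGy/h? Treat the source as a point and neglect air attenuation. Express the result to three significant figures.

At 0.910 m, distance alone gives (0.329/0.910)² = 0.1307, so 2590 × 0.1307 = 338.5 μGy/h.
Further attenuation needed: 338.5/91.0 = 3.720.
n = log₂(3.720) = 1.895 half-value layers.

1.90 half-value layers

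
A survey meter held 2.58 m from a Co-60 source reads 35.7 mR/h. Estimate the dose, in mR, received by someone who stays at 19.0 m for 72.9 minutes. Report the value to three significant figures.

By the inverse-square law, rate at 19.0 m:
(2.58/19.0)² = 0.01844, so 35.7 × 0.01844 = 0.6583 mR/h.
Dose = rate × time = 0.6583 mR/h × 1.215 h = 0.7998 mR.

0.800 mR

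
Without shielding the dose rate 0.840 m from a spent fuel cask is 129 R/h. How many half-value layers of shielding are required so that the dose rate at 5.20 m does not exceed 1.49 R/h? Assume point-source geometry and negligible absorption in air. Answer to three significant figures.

At 5.20 m, distance alone gives (0.840/5.20)² = 0.02609, so 129 × 0.02609 = 3.366 R/h.
Further attenuation needed: 3.366/1.49 = 2.259.
n = log₂(2.259) = 1.176 half-value layers.

1.18 half-value layers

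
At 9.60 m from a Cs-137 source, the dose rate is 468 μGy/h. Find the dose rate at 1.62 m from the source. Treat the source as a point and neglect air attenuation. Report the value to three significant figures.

Using I₁d₁² = I₂d₂², the rate at 1.62 m is
468 × (9.60/1.62)² = 468 × 35.12 = 16440 μGy/h.

16400 μGy/h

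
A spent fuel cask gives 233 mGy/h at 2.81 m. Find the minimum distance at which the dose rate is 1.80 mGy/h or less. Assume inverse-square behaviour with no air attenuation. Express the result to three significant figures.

By the inverse-square law, d₂ = d₁·√(I₁/I₂).
I₁/I₂ = 233/1.80 = 129.4, so d₂ = 2.81 × √129.4 = 31.96 m.

32.0 m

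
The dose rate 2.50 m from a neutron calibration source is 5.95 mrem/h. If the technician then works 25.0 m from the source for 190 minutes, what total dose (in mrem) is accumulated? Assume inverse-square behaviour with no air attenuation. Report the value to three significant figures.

Intensity scales as (d₁/d₂)², so rate at 25.0 m:
(2.50/25.0)² = 0.01000, so 5.95 × 0.01000 = 0.05950 mrem/h.
Dose = rate × time = 0.05950 mrem/h × 3.167 h = 0.1884 mrem.

0.188 mrem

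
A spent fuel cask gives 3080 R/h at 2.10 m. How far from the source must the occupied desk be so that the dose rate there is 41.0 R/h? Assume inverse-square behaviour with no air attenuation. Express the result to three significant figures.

18.2 m

By the inverse-square law, d₂ = d₁·√(I₁/I₂).
I₁/I₂ = 3080/41.0 = 75.12, so d₂ = 2.10 × √75.12 = 18.20 m.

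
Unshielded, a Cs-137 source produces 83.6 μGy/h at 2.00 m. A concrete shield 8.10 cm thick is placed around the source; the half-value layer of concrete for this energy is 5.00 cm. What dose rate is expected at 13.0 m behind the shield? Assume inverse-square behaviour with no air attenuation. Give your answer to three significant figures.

0.644 μGy/h

Distance alone: 83.6 × (2.00/13.0)² = 83.6 × 0.02367 = 1.979 μGy/h.
Shield: 8.10/5.00 = 1.620 half-value layers → attenuation 2^(−1.620) = 0.3253.
Combined: 1.979 × 0.3253 = 0.6438 μGy/h.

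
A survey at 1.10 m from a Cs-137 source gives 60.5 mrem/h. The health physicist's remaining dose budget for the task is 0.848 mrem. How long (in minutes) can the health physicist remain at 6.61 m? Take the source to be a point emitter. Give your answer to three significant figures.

Intensity scales as (d₁/d₂)², so rate at 6.61 m:
(1.10/6.61)² = 0.02769, so 60.5 × 0.02769 = 1.675 mrem/h.
Stay time = 0.848 mrem ÷ 1.675 mrem/h = 0.5063 h = 30.38 min.

30.4 min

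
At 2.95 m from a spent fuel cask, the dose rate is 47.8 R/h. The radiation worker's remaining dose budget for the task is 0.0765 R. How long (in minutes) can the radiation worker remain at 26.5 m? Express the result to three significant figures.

Since intensity falls as 1/r², rate at 26.5 m:
(2.95/26.5)² = 0.01239, so 47.8 × 0.01239 = 0.5922 R/h.
Stay time = 0.0765 R ÷ 0.5922 R/h = 0.1292 h = 7.752 min.

7.75 min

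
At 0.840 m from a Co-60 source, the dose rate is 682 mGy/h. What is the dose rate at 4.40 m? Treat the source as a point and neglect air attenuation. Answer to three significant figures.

24.9 mGy/h

Applying the 1/r² law, the rate at 4.40 m is
(0.840/4.40)² = 0.03645, so 682 × 0.03645 = 24.86 mGy/h.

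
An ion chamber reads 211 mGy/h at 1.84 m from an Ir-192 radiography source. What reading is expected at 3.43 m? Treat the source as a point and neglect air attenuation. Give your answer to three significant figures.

By the inverse-square law, the rate at 3.43 m is
211 × (1.84/3.43)² = 211 × 0.2878 = 60.73 mGy/h.

60.7 mGy/h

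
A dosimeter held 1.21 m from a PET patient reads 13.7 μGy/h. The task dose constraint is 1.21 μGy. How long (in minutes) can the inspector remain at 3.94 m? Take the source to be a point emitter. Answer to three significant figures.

56.2 min

Intensity scales as (d₁/d₂)², so rate at 3.94 m:
13.7 × (1.21/3.94)² = 13.7 × 0.09431 = 1.292 μGy/h.
Stay time = 1.21 μGy ÷ 1.292 μGy/h = 0.9365 h = 56.19 min.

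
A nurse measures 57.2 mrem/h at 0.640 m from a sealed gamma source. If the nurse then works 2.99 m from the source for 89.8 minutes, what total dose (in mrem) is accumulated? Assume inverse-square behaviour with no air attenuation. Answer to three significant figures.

Since intensity falls as 1/r², rate at 2.99 m:
57.2 × (0.640/2.99)² = 57.2 × 0.04582 = 2.621 mrem/h.
Dose = rate × time = 2.621 mrem/h × 1.497 h = 3.924 mrem.

3.92 mrem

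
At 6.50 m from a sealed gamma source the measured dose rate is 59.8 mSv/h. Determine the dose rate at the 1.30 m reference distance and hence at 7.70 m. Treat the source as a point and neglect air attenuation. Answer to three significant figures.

1500 mSv/h; 42.6 mSv/h

Applying the 1/r² law,
At 1.30 m: 59.8 × (6.50/1.30)² = 59.8 × 25.00 = 1495 mSv/h
At 7.70 m: 1495 × (1.30/7.70)² = 1495 × 0.02850 = 42.61 mSv/h.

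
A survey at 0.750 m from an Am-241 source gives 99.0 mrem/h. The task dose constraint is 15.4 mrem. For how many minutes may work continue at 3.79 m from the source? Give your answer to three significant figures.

238 min

Since intensity falls as 1/r², rate at 3.79 m:
99.0 × (0.750/3.79)² = 99.0 × 0.03916 = 3.877 mrem/h.
Stay time = 15.4 mrem ÷ 3.877 mrem/h = 3.972 h = 238.3 min.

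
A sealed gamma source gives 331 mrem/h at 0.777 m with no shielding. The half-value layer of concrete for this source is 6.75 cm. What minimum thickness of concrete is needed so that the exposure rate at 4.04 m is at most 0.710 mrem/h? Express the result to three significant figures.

27.7 cm

At 4.04 m, distance alone gives (0.777/4.04)² = 0.03699, so 331 × 0.03699 = 12.24 mrem/h.
Further attenuation needed: 12.24/0.710 = 17.24.
n = log₂(17.24) = 4.108 half-value layers.
Thickness = 4.108 × 6.75 cm = 27.73 cm.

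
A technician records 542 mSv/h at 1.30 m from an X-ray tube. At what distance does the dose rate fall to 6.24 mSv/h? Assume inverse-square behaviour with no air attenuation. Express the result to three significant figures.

Using I₁d₁² = I₂d₂², d₂ = d₁·√(I₁/I₂).
I₁/I₂ = 542/6.24 = 86.86, so d₂ = 1.30 × √86.86 = 12.12 m.

12.1 m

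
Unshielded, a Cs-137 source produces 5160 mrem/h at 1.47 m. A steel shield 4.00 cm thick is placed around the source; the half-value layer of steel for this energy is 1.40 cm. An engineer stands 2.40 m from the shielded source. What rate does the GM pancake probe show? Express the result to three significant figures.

Distance alone: (1.47/2.40)² = 0.3752, so 5160 × 0.3752 = 1936 mrem/h.
Shield: 4.00/1.40 = 2.857 half-value layers → attenuation 2^(−2.857) = 0.1380.
Combined: 1936 × 0.1380 = 267.2 mrem/h.

267 mrem/h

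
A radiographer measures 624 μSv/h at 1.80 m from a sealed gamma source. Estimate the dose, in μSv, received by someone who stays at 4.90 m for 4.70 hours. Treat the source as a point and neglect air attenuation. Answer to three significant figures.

396 μSv

Applying the 1/r² law, rate at 4.90 m:
(1.80/4.90)² = 0.1349, so 624 × 0.1349 = 84.18 μSv/h.
Dose = rate × time = 84.18 μSv/h × 4.700 h = 395.6 μSv.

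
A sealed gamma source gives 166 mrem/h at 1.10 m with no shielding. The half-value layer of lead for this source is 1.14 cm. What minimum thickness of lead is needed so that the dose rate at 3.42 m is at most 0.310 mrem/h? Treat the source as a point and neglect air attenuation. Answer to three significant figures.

6.60 cm

At 3.42 m, distance alone gives 166 × (1.10/3.42)² = 166 × 0.1035 = 17.18 mrem/h.
Further attenuation needed: 17.18/0.310 = 55.42.
n = log₂(55.42) = 5.792 half-value layers.
Thickness = 5.792 × 1.14 cm = 6.603 cm.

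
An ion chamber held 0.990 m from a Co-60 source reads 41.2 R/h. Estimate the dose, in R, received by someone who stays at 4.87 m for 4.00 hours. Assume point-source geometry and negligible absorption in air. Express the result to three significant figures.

6.81 R

Since intensity falls as 1/r², rate at 4.87 m:
(0.990/4.87)² = 0.04132, so 41.2 × 0.04132 = 1.702 R/h.
Dose = rate × time = 1.702 R/h × 4.000 h = 6.808 R.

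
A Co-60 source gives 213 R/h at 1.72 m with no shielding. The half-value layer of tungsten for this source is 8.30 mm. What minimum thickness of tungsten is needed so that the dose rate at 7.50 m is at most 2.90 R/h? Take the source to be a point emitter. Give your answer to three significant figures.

16.2 mm

At 7.50 m, distance alone gives 213 × (1.72/7.50)² = 213 × 0.05259 = 11.20 R/h.
Further attenuation needed: 11.20/2.90 = 3.862.
n = log₂(3.862) = 1.949 half-value layers.
Thickness = 1.949 × 8.30 mm = 16.18 mm.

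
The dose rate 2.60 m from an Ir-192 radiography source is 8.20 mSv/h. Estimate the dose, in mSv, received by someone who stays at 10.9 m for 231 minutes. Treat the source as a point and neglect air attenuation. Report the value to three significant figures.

Using I₁d₁² = I₂d₂², rate at 10.9 m:
8.20 × (2.60/10.9)² = 8.20 × 0.05690 = 0.4666 mSv/h.
Dose = rate × time = 0.4666 mSv/h × 3.850 h = 1.796 mSv.

1.80 mSv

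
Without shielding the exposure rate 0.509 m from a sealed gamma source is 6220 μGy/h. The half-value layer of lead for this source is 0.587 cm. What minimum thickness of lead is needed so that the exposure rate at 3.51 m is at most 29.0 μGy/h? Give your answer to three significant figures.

At 3.51 m, distance alone gives (0.509/3.51)² = 0.02103, so 6220 × 0.02103 = 130.8 μGy/h.
Further attenuation needed: 130.8/29.0 = 4.510.
n = log₂(4.510) = 2.173 half-value layers.
Thickness = 2.173 × 0.587 cm = 1.276 cm.

1.28 cm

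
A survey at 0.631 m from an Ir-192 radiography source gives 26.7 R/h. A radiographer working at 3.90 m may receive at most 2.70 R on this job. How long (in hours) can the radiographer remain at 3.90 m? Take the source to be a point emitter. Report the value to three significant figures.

By the inverse-square law, rate at 3.90 m:
(0.631/3.90)² = 0.02618, so 26.7 × 0.02618 = 0.6990 R/h.
Stay time = 2.70 R ÷ 0.6990 R/h = 3.863 h.

3.86 h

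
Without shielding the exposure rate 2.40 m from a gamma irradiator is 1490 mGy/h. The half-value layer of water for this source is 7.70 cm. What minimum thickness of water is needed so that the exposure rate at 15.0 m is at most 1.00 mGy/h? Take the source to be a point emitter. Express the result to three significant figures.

At 15.0 m, distance alone gives 1490 × (2.40/15.0)² = 1490 × 0.02560 = 38.14 mGy/h.
Further attenuation needed: 38.14/1.00 = 38.14.
n = log₂(38.14) = 5.253 half-value layers.
Thickness = 5.253 × 7.70 cm = 40.45 cm.

40.5 cm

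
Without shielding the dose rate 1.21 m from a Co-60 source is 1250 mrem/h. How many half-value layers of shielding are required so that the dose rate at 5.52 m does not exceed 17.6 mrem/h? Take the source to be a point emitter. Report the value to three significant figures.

At 5.52 m, distance alone gives 1250 × (1.21/5.52)² = 1250 × 0.04805 = 60.06 mrem/h.
Further attenuation needed: 60.06/17.6 = 3.412.
n = log₂(3.412) = 1.771 half-value layers.

1.77 half-value layers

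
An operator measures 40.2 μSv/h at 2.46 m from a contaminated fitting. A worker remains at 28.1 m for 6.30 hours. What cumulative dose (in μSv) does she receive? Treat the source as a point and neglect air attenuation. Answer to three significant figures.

Intensity scales as (d₁/d₂)², so rate at 28.1 m:
40.2 × (2.46/28.1)² = 40.2 × 0.007664 = 0.3081 μSv/h.
Dose = rate × time = 0.3081 μSv/h × 6.300 h = 1.941 μSv.

1.94 μSv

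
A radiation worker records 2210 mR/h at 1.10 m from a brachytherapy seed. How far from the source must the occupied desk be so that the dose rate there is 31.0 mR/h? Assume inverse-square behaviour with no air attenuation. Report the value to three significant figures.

Intensity scales as (d₁/d₂)², so d₂ = d₁·√(I₁/I₂).
I₁/I₂ = 2210/31.0 = 71.29, so d₂ = 1.10 × √71.29 = 9.288 m.

9.29 m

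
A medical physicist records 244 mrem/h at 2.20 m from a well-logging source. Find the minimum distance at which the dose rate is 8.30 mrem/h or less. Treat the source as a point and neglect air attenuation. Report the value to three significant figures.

By the inverse-square law, d₂ = d₁·√(I₁/I₂).
I₁/I₂ = 244/8.30 = 29.40, so d₂ = 2.20 × √29.40 = 11.93 m.

11.9 m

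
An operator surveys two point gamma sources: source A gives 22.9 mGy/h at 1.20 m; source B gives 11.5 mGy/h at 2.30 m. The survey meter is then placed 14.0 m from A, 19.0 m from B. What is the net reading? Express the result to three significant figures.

0.337 mGy/h

By superposition, sum each source's inverse-square contribution:
A: 22.9 × (1.20/14.0)² = 0.1682 mGy/h
B: 11.5 × (2.30/19.0)² = 0.1685 mGy/h
Total = 0.1682 + 0.1685 = 0.3367 mGy/h.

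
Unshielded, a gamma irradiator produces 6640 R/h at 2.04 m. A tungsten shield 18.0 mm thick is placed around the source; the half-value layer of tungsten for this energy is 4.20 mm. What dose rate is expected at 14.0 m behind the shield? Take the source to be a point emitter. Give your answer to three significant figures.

Distance alone: (2.04/14.0)² = 0.02123, so 6640 × 0.02123 = 141.0 R/h.
Shield: 18.0/4.20 = 4.286 half-value layers → attenuation 2^(−4.286) = 0.05126.
Combined: 141.0 × 0.05126 = 7.228 R/h.

7.23 R/h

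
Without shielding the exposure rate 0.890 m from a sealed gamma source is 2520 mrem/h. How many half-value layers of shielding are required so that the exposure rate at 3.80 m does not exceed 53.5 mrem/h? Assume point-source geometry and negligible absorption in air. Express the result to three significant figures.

At 3.80 m, distance alone gives 2520 × (0.890/3.80)² = 2520 × 0.05485 = 138.2 mrem/h.
Further attenuation needed: 138.2/53.5 = 2.583.
n = log₂(2.583) = 1.369 half-value layers.

1.37 half-value layers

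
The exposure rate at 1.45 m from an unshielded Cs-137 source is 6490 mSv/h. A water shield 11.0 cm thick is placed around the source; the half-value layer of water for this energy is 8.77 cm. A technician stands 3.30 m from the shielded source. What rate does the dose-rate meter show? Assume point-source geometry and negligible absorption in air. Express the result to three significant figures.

Distance alone: 6490 × (1.45/3.30)² = 6490 × 0.1931 = 1253 mSv/h.
Shield: 11.0/8.77 = 1.254 half-value layers → attenuation 2^(−1.254) = 0.4193.
Combined: 1253 × 0.4193 = 525.4 mSv/h.

525 mSv/h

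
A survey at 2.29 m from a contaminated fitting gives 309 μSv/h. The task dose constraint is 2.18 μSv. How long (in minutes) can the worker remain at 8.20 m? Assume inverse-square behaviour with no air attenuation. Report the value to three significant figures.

Applying the 1/r² law, rate at 8.20 m:
309 × (2.29/8.20)² = 309 × 0.07799 = 24.10 μSv/h.
Stay time = 2.18 μSv ÷ 24.10 μSv/h = 0.09046 h = 5.428 min.

5.43 min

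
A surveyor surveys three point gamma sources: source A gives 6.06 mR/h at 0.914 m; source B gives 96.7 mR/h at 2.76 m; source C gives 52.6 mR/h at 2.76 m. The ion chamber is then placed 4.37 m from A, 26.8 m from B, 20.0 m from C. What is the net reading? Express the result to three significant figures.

2.29 mR/h

Each source contributes Iᵢ·(dᵢ/rᵢ)²; contributions add.
A: 6.06 × (0.914/4.37)² = 0.2651 mR/h
B: 96.7 × (2.76/26.8)² = 1.026 mR/h
C: 52.6 × (2.76/20.0)² = 1.002 mR/h
Total = 0.2651 + 1.026 + 1.002 = 2.293 mR/h.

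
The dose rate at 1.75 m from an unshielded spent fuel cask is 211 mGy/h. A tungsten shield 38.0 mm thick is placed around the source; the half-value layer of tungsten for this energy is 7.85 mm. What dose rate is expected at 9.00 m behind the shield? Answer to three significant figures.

0.278 mGy/h

Distance alone: 211 × (1.75/9.00)² = 211 × 0.03781 = 7.978 mGy/h.
Shield: 38.0/7.85 = 4.841 half-value layers → attenuation 2^(−4.841) = 0.03489.
Combined: 7.978 × 0.03489 = 0.2784 mGy/h.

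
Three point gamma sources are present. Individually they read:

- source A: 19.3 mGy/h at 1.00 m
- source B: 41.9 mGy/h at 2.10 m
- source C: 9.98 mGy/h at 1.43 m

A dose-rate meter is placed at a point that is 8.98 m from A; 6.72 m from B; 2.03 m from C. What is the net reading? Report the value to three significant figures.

Each source contributes Iᵢ·(dᵢ/rᵢ)²; contributions add.
A: 19.3 × (1.00/8.98)² = 0.2393 mGy/h
B: 41.9 × (2.10/6.72)² = 4.092 mGy/h
C: 9.98 × (1.43/2.03)² = 4.952 mGy/h
Total = 0.2393 + 4.092 + 4.952 = 9.283 mGy/h.

9.28 mGy/h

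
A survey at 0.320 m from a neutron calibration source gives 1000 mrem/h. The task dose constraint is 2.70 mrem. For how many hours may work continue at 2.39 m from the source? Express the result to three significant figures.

Using I₁d₁² = I₂d₂², rate at 2.39 m:
1000 × (0.320/2.39)² = 1000 × 0.01793 = 17.93 mrem/h.
Stay time = 2.70 mrem ÷ 17.93 mrem/h = 0.1506 h.

0.151 h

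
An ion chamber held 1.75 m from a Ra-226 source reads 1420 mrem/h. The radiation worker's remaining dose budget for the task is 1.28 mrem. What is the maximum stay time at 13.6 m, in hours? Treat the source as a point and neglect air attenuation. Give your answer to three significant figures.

Intensity scales as (d₁/d₂)², so rate at 13.6 m:
(1.75/13.6)² = 0.01656, so 1420 × 0.01656 = 23.52 mrem/h.
Stay time = 1.28 mrem ÷ 23.52 mrem/h = 0.05442 h.

0.0544 h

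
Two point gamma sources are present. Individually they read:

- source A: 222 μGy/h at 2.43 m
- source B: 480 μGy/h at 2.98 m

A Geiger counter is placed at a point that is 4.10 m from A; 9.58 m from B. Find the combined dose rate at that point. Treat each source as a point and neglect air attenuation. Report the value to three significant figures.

124 μGy/h

Each source contributes Iᵢ·(dᵢ/rᵢ)²; contributions add.
A: 222 × (2.43/4.10)² = 77.98 μGy/h
B: 480 × (2.98/9.58)² = 46.45 μGy/h
Total = 77.98 + 46.45 = 124.4 μGy/h.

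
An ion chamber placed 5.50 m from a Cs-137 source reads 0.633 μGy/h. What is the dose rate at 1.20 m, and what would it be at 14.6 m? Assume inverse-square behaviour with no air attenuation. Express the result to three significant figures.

13.3 μGy/h; 0.0898 μGy/h

By the inverse-square law,
At 1.20 m: 0.633 × (5.50/1.20)² = 0.633 × 21.01 = 13.30 μGy/h
At 14.6 m: 13.30 × (1.20/14.6)² = 13.30 × 0.006755 = 0.08984 μGy/h.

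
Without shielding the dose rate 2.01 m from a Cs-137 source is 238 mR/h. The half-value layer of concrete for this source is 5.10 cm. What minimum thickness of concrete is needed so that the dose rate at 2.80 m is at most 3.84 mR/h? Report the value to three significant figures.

At 2.80 m, distance alone gives 238 × (2.01/2.80)² = 238 × 0.5153 = 122.6 mR/h.
Further attenuation needed: 122.6/3.84 = 31.93.
n = log₂(31.93) = 4.997 half-value layers.
Thickness = 4.997 × 5.10 cm = 25.48 cm.

25.5 cm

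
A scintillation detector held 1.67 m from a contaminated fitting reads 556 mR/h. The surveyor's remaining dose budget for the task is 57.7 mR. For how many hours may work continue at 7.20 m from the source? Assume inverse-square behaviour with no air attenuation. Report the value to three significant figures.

1.93 h

Using I₁d₁² = I₂d₂², rate at 7.20 m:
556 × (1.67/7.20)² = 556 × 0.05380 = 29.91 mR/h.
Stay time = 57.7 mR ÷ 29.91 mR/h = 1.929 h.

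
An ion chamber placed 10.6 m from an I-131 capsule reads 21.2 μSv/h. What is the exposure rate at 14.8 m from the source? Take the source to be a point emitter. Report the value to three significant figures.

By the inverse-square law, scaling from 10.6 m to 14.8 m:
21.2 × (10.6/14.8)² = 21.2 × 0.5130 = 10.88 μSv/h.

10.9 μSv/h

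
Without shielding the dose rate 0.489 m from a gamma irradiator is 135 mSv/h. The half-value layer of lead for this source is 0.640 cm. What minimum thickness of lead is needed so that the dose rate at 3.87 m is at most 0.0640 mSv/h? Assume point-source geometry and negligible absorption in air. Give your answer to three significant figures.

At 3.87 m, distance alone gives (0.489/3.87)² = 0.01597, so 135 × 0.01597 = 2.156 mSv/h.
Further attenuation needed: 2.156/0.0640 = 33.69.
n = log₂(33.69) = 5.074 half-value layers.
Thickness = 5.074 × 0.640 cm = 3.247 cm.

3.25 cm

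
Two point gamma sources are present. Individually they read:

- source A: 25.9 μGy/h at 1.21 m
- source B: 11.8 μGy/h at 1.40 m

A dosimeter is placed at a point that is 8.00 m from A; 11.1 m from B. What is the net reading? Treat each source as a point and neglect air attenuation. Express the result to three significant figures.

0.780 μGy/h

Each source contributes Iᵢ·(dᵢ/rᵢ)²; contributions add.
A: 25.9 × (1.21/8.00)² = 0.5925 μGy/h
B: 11.8 × (1.40/11.1)² = 0.1877 μGy/h
Total = 0.5925 + 0.1877 = 0.7802 μGy/h.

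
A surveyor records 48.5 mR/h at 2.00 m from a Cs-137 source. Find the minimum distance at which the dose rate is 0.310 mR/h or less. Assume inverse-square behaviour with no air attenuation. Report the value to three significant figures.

By the inverse-square law, d₂ = d₁·√(I₁/I₂).
I₁/I₂ = 48.5/0.310 = 156.5, so d₂ = 2.00 × √156.5 = 25.02 m.

25.0 m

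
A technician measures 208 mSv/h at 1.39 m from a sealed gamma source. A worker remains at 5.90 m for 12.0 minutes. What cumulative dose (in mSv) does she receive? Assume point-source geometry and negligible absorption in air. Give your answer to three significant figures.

By the inverse-square law, rate at 5.90 m:
208 × (1.39/5.90)² = 208 × 0.05550 = 11.54 mSv/h.
Dose = rate × time = 11.54 mSv/h × 0.2000 h = 2.308 mSv.

2.31 mSv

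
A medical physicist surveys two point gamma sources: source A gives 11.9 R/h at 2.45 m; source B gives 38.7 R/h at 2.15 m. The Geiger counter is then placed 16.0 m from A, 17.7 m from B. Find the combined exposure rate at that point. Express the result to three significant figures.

Each source contributes Iᵢ·(dᵢ/rᵢ)²; contributions add.
A: 11.9 × (2.45/16.0)² = 0.2790 R/h
B: 38.7 × (2.15/17.7)² = 0.5710 R/h
Total = 0.2790 + 0.5710 = 0.8500 R/h.

0.850 R/h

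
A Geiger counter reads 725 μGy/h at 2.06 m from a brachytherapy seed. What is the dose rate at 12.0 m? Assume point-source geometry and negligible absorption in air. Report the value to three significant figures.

21.4 μGy/h

By the inverse-square law, the rate at 12.0 m is
725 × (2.06/12.0)² = 725 × 0.02947 = 21.37 μGy/h.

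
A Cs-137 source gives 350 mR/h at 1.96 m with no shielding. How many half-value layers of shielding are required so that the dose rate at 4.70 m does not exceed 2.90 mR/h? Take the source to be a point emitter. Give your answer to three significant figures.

At 4.70 m, distance alone gives 350 × (1.96/4.70)² = 350 × 0.1739 = 60.87 mR/h.
Further attenuation needed: 60.87/2.90 = 20.99.
n = log₂(20.99) = 4.392 half-value layers.

4.39 half-value layers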